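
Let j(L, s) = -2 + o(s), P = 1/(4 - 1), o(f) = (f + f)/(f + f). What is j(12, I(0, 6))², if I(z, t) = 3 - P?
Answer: 1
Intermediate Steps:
o(f) = 1 (o(f) = (2*f)/((2*f)) = (2*f)*(1/(2*f)) = 1)
P = ⅓ (P = 1/3 = ⅓ ≈ 0.33333)
I(z, t) = 8/3 (I(z, t) = 3 - 1*⅓ = 3 - ⅓ = 8/3)
j(L, s) = -1 (j(L, s) = -2 + 1 = -1)
j(12, I(0, 6))² = (-1)² = 1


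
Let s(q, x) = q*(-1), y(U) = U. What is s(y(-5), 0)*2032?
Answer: 10160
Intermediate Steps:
s(q, x) = -q
s(y(-5), 0)*2032 = -1*(-5)*2032 = 5*2032 = 10160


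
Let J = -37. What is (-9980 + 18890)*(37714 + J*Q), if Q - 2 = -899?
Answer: 631745730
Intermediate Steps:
Q = -897 (Q = 2 - 899 = -897)
(-9980 + 18890)*(37714 + J*Q) = (-9980 + 18890)*(37714 - 37*(-897)) = 8910*(37714 + 33189) = 8910*70903 = 631745730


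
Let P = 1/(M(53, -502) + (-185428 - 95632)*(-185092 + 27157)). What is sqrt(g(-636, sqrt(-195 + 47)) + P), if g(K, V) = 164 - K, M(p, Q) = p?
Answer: sqrt(1576321653428540060738353)/44389211153 ≈ 28.284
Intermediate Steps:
P = 1/44389211153 (P = 1/(53 + (-185428 - 95632)*(-185092 + 27157)) = 1/(53 - 281060*(-157935)) = 1/(53 + 44389211100) = 1/44389211153 ≈ 2.2528e-11)
sqrt(g(-636, sqrt(-195 + 47)) + P) = sqrt((164 - 1*(-636)) + 1/44389211153) = sqrt((164 + 636) + 1/44389211153) = sqrt(800 + 1/44389211153) = sqrt(35511368922401/44389211153) = sqrt(1576321653428540060738353)/44389211153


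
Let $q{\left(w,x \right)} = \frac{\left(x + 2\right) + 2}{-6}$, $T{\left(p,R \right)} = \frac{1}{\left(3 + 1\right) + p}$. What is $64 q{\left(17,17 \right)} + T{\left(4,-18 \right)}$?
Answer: $- \frac{1791}{8} \approx -223.88$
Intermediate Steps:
$T{\left(p,R \right)} = \frac{1}{4 + p}$
$q{\left(w,x \right)} = - \frac{2}{3} - \frac{x}{6}$ ($q{\left(w,x \right)} = \left(\left(2 + x\right) + 2\right) \left(- \frac{1}{6}\right) = \left(4 + x\right) \left(- \frac{1}{6}\right) = - \frac{2}{3} - \frac{x}{6}$)
$64 q{\left(17,17 \right)} + T{\left(4,-18 \right)} = 64 \left(- \frac{2}{3} - \frac{17}{6}\right) + \frac{1}{4 + 4} = 64 \left(- \frac{2}{3} - \frac{17}{6}\right) + \frac{1}{8} = 64 \left(- \frac{7}{2}\right) + \frac{1}{8} = -224 + \frac{1}{8} = - \frac{1791}{8}$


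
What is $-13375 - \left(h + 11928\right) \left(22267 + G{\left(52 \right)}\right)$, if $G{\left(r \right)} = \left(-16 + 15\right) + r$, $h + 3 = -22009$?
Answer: $225041337$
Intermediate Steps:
$h = -22012$ ($h = -3 - 22009 = -22012$)
$G{\left(r \right)} = -1 + r$
$-13375 - \left(h + 11928\right) \left(22267 + G{\left(52 \right)}\right) = -13375 - \left(-22012 + 11928\right) \left(22267 + \left(-1 + 52\right)\right) = -13375 - - 10084 \left(22267 + 51\right) = -13375 - \left(-10084\right) 22318 = -13375 - -225054712 = -13375 + 225054712 = 225041337$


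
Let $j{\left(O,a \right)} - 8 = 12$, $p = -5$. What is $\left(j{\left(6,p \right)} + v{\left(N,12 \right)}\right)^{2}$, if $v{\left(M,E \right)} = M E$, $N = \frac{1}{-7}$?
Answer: $\frac{16384}{49} \approx 334.37$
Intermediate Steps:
$j{\left(O,a \right)} = 20$ ($j{\left(O,a \right)} = 8 + 12 = 20$)
$N = - \frac{1}{7} \approx -0.14286$
$v{\left(M,E \right)} = E M$
$\left(j{\left(6,p \right)} + v{\left(N,12 \right)}\right)^{2} = \left(20 + 12 \left(- \frac{1}{7}\right)\right)^{2} = \left(20 - \frac{12}{7}\right)^{2} = \left(\frac{128}{7}\right)^{2} = \frac{16384}{49}$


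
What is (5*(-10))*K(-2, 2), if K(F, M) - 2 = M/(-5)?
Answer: -80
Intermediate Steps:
K(F, M) = 2 - M/5 (K(F, M) = 2 + M/(-5) = 2 + M*(-⅕) = 2 - M/5)
(5*(-10))*K(-2, 2) = (5*(-10))*(2 - ⅕*2) = -50*(2 - ⅖) = -50*8/5 = -80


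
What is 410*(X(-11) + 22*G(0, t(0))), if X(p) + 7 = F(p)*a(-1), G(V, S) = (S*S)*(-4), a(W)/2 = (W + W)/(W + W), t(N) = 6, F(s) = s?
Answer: -1310770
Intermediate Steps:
a(W) = 2 (a(W) = 2*((W + W)/(W + W)) = 2*((2*W)/((2*W))) = 2*((2*W)*(1/(2*W))) = 2*1 = 2)
G(V, S) = -4*S**2 (G(V, S) = S**2*(-4) = -4*S**2)
X(p) = -7 + 2*p (X(p) = -7 + p*2 = -7 + 2*p)
410*(X(-11) + 22*G(0, t(0))) = 410*((-7 + 2*(-11)) + 22*(-4*6**2)) = 410*((-7 - 22) + 22*(-4*36)) = 410*(-29 + 22*(-144)) = 410*(-29 - 3168) = 410*(-3197) = -1310770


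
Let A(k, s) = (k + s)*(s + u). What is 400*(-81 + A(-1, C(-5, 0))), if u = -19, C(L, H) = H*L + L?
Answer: 25200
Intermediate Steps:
C(L, H) = L + H*L
A(k, s) = (-19 + s)*(k + s) (A(k, s) = (k + s)*(s - 19) = (k + s)*(-19 + s) = (-19 + s)*(k + s))
400*(-81 + A(-1, C(-5, 0))) = 400*(-81 + ((-5*(1 + 0))**2 - 19*(-1) - (-95)*(1 + 0) - (-5)*(1 + 0))) = 400*(-81 + ((-5*1)**2 + 19 - (-95) - (-5))) = 400*(-81 + ((-5)**2 + 19 - 19*(-5) - 1*(-5))) = 400*(-81 + (25 + 19 + 95 + 5)) = 400*(-81 + 144) = 400*63 = 25200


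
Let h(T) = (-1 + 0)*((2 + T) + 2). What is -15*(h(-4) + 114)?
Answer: -1710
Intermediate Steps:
h(T) = -4 - T (h(T) = -(4 + T) = -4 - T)
-15*(h(-4) + 114) = -15*((-4 - 1*(-4)) + 114) = -15*((-4 + 4) + 114) = -15*(0 + 114) = -15*114 = -1710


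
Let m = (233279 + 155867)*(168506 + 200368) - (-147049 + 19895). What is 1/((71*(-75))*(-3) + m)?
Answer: 1/143545984733 ≈ 6.9664e-12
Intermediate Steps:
m = 143545968758 (m = 389146*368874 - 1*(-127154) = 143545841604 + 127154 = 143545968758)
1/((71*(-75))*(-3) + m) = 1/((71*(-75))*(-3) + 143545968758) = 1/(-5325*(-3) + 143545968758) = 1/(15975 + 143545968758) = 1/143545984733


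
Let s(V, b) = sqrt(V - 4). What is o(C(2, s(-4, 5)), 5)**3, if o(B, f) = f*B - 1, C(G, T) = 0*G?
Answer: -1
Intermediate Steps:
s(V, b) = sqrt(-4 + V)
C(G, T) = 0
o(B, f) = -1 + B*f (o(B, f) = B*f - 1 = -1 + B*f)
o(C(2, s(-4, 5)), 5)**3 = (-1 + 0*5)**3 = (-1 + 0)**3 = (-1)**3 = -1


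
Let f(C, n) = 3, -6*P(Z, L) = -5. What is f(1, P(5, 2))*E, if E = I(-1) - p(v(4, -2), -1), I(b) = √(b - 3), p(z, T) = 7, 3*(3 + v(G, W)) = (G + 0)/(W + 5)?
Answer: -21 + 6*I ≈ -21.0 + 6.0*I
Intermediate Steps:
P(Z, L) = ⅚ (P(Z, L) = -⅙*(-5) = ⅚)
v(G, W) = -3 + G/(3*(5 + W)) (v(G, W) = -3 + ((G + 0)/(W + 5))/3 = -3 + (G/(5 + W))/3 = -3 + G/(3*(5 + W)))
I(b) = √(-3 + b)
E = -7 + 2*I (E = √(-3 - 1) - 1*7 = √(-4) - 7 = 2*I - 7 = -7 + 2*I ≈ -7.0 + 2.0*I)
f(1, P(5, 2))*E = 3*(-7 + 2*I) = -21 + 6*I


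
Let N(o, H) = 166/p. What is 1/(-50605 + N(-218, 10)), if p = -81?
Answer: -81/4099171 ≈ -1.9760e-5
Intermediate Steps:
N(o, H) = -166/81 (N(o, H) = 166/(-81) = 166*(-1/81) = -166/81)
1/(-50605 + N(-218, 10)) = 1/(-50605 - 166/81) = 1/(-4099171/81) = -81/4099171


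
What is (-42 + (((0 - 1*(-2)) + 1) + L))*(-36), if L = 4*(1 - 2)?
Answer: 1548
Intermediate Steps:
L = -4 (L = 4*(-1) = -4)
(-42 + (((0 - 1*(-2)) + 1) + L))*(-36) = (-42 + (((0 - 1*(-2)) + 1) - 4))*(-36) = (-42 + (((0 + 2) + 1) - 4))*(-36) = (-42 + ((2 + 1) - 4))*(-36) = (-42 + (3 - 4))*(-36) = (-42 - 1)*(-36) = -43*(-36) = 1548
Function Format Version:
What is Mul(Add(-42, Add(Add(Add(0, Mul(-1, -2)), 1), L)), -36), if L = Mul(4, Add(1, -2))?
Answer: 1548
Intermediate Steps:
L = -4 (L = Mul(4, -1) = -4)
Mul(Add(-42, Add(Add(Add(0, Mul(-1, -2)), 1), L)), -36) = Mul(Add(-42, Add(Add(Add(0, Mul(-1, -2)), 1), -4)), -36) = Mul(Add(-42, Add(Add(Add(0, 2), 1), -4)), -36) = Mul(Add(-42, Add(Add(2, 1), -4)), -36) = Mul(Add(-42, Add(3, -4)), -36) = Mul(Add(-42, -1), -36) = Mul(-43, -36) = 1548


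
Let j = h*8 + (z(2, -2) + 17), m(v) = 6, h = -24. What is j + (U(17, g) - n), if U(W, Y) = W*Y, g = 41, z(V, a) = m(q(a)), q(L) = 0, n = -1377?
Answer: 1905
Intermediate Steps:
z(V, a) = 6
j = -169 (j = -24*8 + (6 + 17) = -192 + 23 = -169)
j + (U(17, g) - n) = -169 + (17*41 - 1*(-1377)) = -169 + (697 + 1377) = -169 + 2074 = 1905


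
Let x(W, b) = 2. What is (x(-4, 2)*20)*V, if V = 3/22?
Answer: 60/11 ≈ 5.4545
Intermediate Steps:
V = 3/22 (V = 3*(1/22) = 3/22 ≈ 0.13636)
(x(-4, 2)*20)*V = (2*20)*(3/22) = 40*(3/22) = 60/11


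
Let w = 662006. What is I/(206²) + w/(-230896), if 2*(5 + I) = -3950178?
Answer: -60516773855/1224787832 ≈ -49.410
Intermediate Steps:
I = -1975094 (I = -5 + (½)*(-3950178) = -5 - 1975089 = -1975094)
I/(206²) + w/(-230896) = -1975094/(206²) + 662006/(-230896) = -1975094/42436 + 662006*(-1/230896) = -1975094*1/42436 - 331003/115448 = -987547/21218 - 331003/115448 = -60516773855/1224787832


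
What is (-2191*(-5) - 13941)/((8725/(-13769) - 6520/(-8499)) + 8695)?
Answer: -174714937383/508764133075 ≈ -0.34341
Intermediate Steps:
(-2191*(-5) - 13941)/((8725/(-13769) - 6520/(-8499)) + 8695) = (10955 - 13941)/((8725*(-1/13769) - 6520*(-1/8499)) + 8695) = -2986/((-8725/13769 + 6520/8499) + 8695) = -2986/(15620105/117022731 + 8695) = -2986/1017528266150/117022731 = -2986*117022731/1017528266150 = -174714937383/508764133075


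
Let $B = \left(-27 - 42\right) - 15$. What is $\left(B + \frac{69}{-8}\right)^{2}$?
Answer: $\frac{549081}{64} \approx 8579.4$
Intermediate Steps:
$B = -84$ ($B = -69 - 15 = -84$)
$\left(B + \frac{69}{-8}\right)^{2} = \left(-84 + \frac{69}{-8}\right)^{2} = \left(-84 + 69 \left(- \frac{1}{8}\right)\right)^{2} = \left(-84 - \frac{69}{8}\right)^{2} = \left(- \frac{741}{8}\right)^{2} = \frac{549081}{64}$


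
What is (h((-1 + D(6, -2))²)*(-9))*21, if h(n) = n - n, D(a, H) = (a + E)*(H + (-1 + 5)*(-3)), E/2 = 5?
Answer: 0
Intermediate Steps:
E = 10 (E = 2*5 = 10)
D(a, H) = (-12 + H)*(10 + a) (D(a, H) = (a + 10)*(H + (-1 + 5)*(-3)) = (10 + a)*(H + 4*(-3)) = (10 + a)*(H - 12) = (10 + a)*(-12 + H) = (-12 + H)*(10 + a))
h(n) = 0
(h((-1 + D(6, -2))²)*(-9))*21 = (0*(-9))*21 = 0*21 = 0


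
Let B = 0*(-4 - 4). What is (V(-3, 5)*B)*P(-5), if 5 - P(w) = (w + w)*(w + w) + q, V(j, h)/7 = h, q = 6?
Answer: 0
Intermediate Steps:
V(j, h) = 7*h
P(w) = -1 - 4*w**2 (P(w) = 5 - ((w + w)*(w + w) + 6) = 5 - ((2*w)*(2*w) + 6) = 5 - (4*w**2 + 6) = 5 - (6 + 4*w**2) = 5 + (-6 - 4*w**2) = -1 - 4*w**2)
B = 0 (B = 0*(-8) = 0)
(V(-3, 5)*B)*P(-5) = ((7*5)*0)*(-1 - 4*(-5)**2) = (35*0)*(-1 - 4*25) = 0*(-1 - 100) = 0*(-101) = 0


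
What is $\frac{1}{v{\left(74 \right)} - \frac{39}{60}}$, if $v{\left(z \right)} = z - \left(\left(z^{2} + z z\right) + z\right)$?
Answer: $- \frac{20}{219053} \approx -9.1302 \cdot 10^{-5}$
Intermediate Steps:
$v{\left(z \right)} = - 2 z^{2}$ ($v{\left(z \right)} = z - \left(\left(z^{2} + z^{2}\right) + z\right) = z - \left(2 z^{2} + z\right) = z - \left(z + 2 z^{2}\right) = - 2 z^{2}$)
$\frac{1}{v{\left(74 \right)} - \frac{39}{60}} = \frac{1}{- 2 \cdot 74^{2} - \frac{39}{60}} = \frac{1}{\left(-2\right) 5476 - \frac{13}{20}} = \frac{1}{-10952 - \frac{13}{20}} = \frac{1}{- \frac{219053}{20}} = - \frac{20}{219053}$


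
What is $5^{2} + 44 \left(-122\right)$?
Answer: $-5343$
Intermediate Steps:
$5^{2} + 44 \left(-122\right) = 25 - 5368 = -5343$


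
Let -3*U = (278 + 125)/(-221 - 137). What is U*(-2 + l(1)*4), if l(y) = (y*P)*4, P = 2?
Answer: 2015/179 ≈ 11.257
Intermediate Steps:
l(y) = 8*y (l(y) = (y*2)*4 = (2*y)*4 = 8*y)
U = 403/1074 (U = -(278 + 125)/(3*(-221 - 137)) = -403/(3*(-358)) = -403*(-1)/(3*358) = -⅓*(-403/358) = 403/1074 ≈ 0.37523)
U*(-2 + l(1)*4) = 403*(-2 + (8*1)*4)/1074 = 403*(-2 + 8*4)/1074 = 403*(-2 + 32)/1074 = (403/1074)*30 = 2015/179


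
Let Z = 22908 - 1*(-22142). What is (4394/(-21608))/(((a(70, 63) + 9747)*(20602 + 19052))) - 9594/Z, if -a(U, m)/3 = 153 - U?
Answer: -19519714558428721/91657612948489200 ≈ -0.21296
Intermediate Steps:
a(U, m) = -459 + 3*U (a(U, m) = -3*(153 - U) = -459 + 3*U)
Z = 45050 (Z = 22908 + 22142 = 45050)
(4394/(-21608))/(((a(70, 63) + 9747)*(20602 + 19052))) - 9594/Z = (4394/(-21608))/((((-459 + 3*70) + 9747)*(20602 + 19052))) - 9594/45050 = (4394*(-1/21608))/((((-459 + 210) + 9747)*39654)) - 9594*1/45050 = -2197*1/(39654*(-249 + 9747))/10804 - 4797/22525 = -2197/(10804*(9498*39654)) - 4797/22525 = -2197/10804/376633692 - 4797/22525 = -2197/10804*1/376633692 - 4797/22525 = -2197/4069150408368 - 4797/22525 = -19519714558428721/91657612948489200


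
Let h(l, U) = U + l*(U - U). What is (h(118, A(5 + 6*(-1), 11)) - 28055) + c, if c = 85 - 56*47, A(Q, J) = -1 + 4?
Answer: -30599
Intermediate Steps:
A(Q, J) = 3
h(l, U) = U (h(l, U) = U + l*0 = U + 0 = U)
c = -2547 (c = 85 - 2632 = -2547)
(h(118, A(5 + 6*(-1), 11)) - 28055) + c = (3 - 28055) - 2547 = -28052 - 2547 = -30599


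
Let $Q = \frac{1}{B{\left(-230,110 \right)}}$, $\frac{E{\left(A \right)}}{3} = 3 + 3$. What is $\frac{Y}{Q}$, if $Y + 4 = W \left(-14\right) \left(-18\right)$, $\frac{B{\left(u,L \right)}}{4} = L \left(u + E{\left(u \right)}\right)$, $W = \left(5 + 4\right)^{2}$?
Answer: $-1903658240$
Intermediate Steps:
$E{\left(A \right)} = 18$ ($E{\left(A \right)} = 3 \left(3 + 3\right) = 3 \cdot 6 = 18$)
$W = 81$ ($W = 9^{2} = 81$)
$B{\left(u,L \right)} = 4 L \left(18 + u\right)$ ($B{\left(u,L \right)} = 4 L \left(u + 18\right) = 4 L \left(18 + u\right)$)
$Q = - \frac{1}{93280}$ ($Q = \frac{1}{4 \cdot 110 \left(18 - 230\right)} = \frac{1}{4 \cdot 110 \left(-212\right)} = \frac{1}{-93280} = - \frac{1}{93280} \approx -1.072 \cdot 10^{-5}$)
$Y = 20408$ ($Y = -4 + 81 \left(-14\right) \left(-18\right) = -4 - -20412 = -4 + 20412 = 20408$)
$\frac{Y}{Q} = \frac{20408}{- \frac{1}{93280}} = 20408 \left(-93280\right) = -1903658240$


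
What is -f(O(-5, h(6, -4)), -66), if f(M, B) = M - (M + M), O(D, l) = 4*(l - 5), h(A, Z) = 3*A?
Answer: 52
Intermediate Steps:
O(D, l) = -20 + 4*l (O(D, l) = 4*(-5 + l) = -20 + 4*l)
f(M, B) = -M (f(M, B) = M - 2*M = -M)
-f(O(-5, h(6, -4)), -66) = -(-1)*(-20 + 4*(3*6)) = -(-1)*(-20 + 4*18) = -(-1)*(-20 + 72) = -(-1)*52 = -1*(-52) = 52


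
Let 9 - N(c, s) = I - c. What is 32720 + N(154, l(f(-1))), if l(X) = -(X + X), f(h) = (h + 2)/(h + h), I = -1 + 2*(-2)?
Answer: 32888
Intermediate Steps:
I = -5 (I = -1 - 4 = -5)
f(h) = (2 + h)/(2*h) (f(h) = (2 + h)/((2*h)) = (2 + h)*(1/(2*h)) = (2 + h)/(2*h))
l(X) = -2*X
N(c, s) = 14 + c (N(c, s) = 9 - (-5 - c) = 9 + (5 + c) = 14 + c)
32720 + N(154, l(f(-1))) = 32720 + (14 + 154) = 32720 + 168 = 32888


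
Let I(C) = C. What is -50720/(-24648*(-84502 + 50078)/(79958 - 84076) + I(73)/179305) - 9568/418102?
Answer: 3550623364958929968/15902216851223399023 ≈ 0.22328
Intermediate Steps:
-50720/(-24648*(-84502 + 50078)/(79958 - 84076) + I(73)/179305) - 9568/418102 = -50720/(-24648*(-84502 + 50078)/(79958 - 84076) + 73/179305) - 9568/418102 = -50720/(-24648/((-4118/(-34424))) + 73*(1/179305)) - 9568*1/418102 = -50720/(-24648/((-4118*(-1/34424))) + 73/179305) - 4784/209051 = -50720/(-24648/2059/17212 + 73/179305) - 4784/209051 = -50720/(-24648*17212/2059 + 73/179305) - 4784/209051 = -50720/(-424241376/2059 + 73/179305) - 4784/209051 = -50720/(-76068599773373/369188995) - 4784/209051 = -50720*(-369188995/76068599773373) - 4784/209051 = 18725265826400/76068599773373 - 4784/209051 = 3550623364958929968/15902216851223399023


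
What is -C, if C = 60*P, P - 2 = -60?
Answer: 3480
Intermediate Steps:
P = -58 (P = 2 - 60 = -58)
C = -3480 (C = 60*(-58) = -3480)
-C = -1*(-3480) = 3480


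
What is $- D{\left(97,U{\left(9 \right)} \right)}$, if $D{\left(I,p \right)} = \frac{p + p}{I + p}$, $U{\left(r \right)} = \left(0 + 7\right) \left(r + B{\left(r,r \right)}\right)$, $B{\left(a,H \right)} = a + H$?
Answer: $- \frac{189}{143} \approx -1.3217$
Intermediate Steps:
$B{\left(a,H \right)} = H + a$
$U{\left(r \right)} = 21 r$ ($U{\left(r \right)} = \left(0 + 7\right) \left(r + \left(r + r\right)\right) = 7 \left(r + 2 r\right) = 7 \cdot 3 r = 21 r$)
$D{\left(I,p \right)} = \frac{2 p}{I + p}$
$- D{\left(97,U{\left(9 \right)} \right)} = - \frac{2 \cdot 21 \cdot 9}{97 + 21 \cdot 9} = - \frac{2 \cdot 189}{97 + 189} = - \frac{2 \cdot 189}{286} = \left(-1\right) \frac{189}{143} = - \frac{189}{143}$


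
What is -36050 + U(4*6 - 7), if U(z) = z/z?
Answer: -36049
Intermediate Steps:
U(z) = 1
-36050 + U(4*6 - 7) = -36050 + 1 = -36049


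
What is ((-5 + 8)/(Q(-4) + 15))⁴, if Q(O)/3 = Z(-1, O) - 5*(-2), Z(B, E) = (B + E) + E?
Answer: 1/1296 ≈ 0.00077160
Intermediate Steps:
Z(B, E) = B + 2*E
Q(O) = 27 + 6*O (Q(O) = 3*((-1 + 2*O) - 5*(-2)) = 3*((-1 + 2*O) + 10) = 3*(9 + 2*O) = 27 + 6*O)
((-5 + 8)/(Q(-4) + 15))⁴ = ((-5 + 8)/((27 + 6*(-4)) + 15))⁴ = (3/((27 - 24) + 15))⁴ = (3/(3 + 15))⁴ = (3/18)⁴ = (3*(1/18))⁴ = (⅙)⁴ = 1/1296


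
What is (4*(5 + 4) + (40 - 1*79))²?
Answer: 9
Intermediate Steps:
(4*(5 + 4) + (40 - 1*79))² = (4*9 + (40 - 79))² = (36 - 39)² = (-3)² = 9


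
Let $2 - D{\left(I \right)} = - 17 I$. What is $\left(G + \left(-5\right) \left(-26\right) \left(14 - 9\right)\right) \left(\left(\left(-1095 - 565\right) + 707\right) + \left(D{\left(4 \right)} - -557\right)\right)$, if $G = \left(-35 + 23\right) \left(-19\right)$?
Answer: $-286228$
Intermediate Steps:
$D{\left(I \right)} = 2 + 17 I$ ($D{\left(I \right)} = 2 - - 17 I = 2 + 17 I$)
$G = 228$ ($G = \left(-12\right) \left(-19\right) = 228$)
$\left(G + \left(-5\right) \left(-26\right) \left(14 - 9\right)\right) \left(\left(\left(-1095 - 565\right) + 707\right) + \left(D{\left(4 \right)} - -557\right)\right) = \left(228 + \left(-5\right) \left(-26\right) \left(14 - 9\right)\right) \left(\left(\left(-1095 - 565\right) + 707\right) + \left(\left(2 + 17 \cdot 4\right) - -557\right)\right) = \left(228 + 130 \cdot 5\right) \left(\left(-1660 + 707\right) + \left(\left(2 + 68\right) + 557\right)\right) = \left(228 + 650\right) \left(-953 + \left(70 + 557\right)\right) = 878 \left(-953 + 627\right) = 878 \left(-326\right) = -286228$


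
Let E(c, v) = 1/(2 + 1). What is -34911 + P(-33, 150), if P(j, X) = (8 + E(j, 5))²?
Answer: -313574/9 ≈ -34842.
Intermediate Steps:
E(c, v) = ⅓ (E(c, v) = 1/3 = ⅓)
P(j, X) = 625/9 (P(j, X) = (8 + ⅓)² = (25/3)² = 625/9)
-34911 + P(-33, 150) = -34911 + 625/9 = -313574/9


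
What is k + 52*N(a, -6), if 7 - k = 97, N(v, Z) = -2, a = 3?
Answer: -194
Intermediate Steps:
k = -90 (k = 7 - 1*97 = 7 - 97 = -90)
k + 52*N(a, -6) = -90 + 52*(-2) = -90 - 104 = -194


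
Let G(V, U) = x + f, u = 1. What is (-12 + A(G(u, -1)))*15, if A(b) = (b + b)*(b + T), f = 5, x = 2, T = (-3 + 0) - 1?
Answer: 450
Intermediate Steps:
T = -4 (T = -3 - 1 = -4)
G(V, U) = 7 (G(V, U) = 2 + 5 = 7)
A(b) = 2*b*(-4 + b) (A(b) = (b + b)*(b - 4) = (2*b)*(-4 + b) = 2*b*(-4 + b))
(-12 + A(G(u, -1)))*15 = (-12 + 2*7*(-4 + 7))*15 = (-12 + 2*7*3)*15 = (-12 + 42)*15 = 30*15 = 450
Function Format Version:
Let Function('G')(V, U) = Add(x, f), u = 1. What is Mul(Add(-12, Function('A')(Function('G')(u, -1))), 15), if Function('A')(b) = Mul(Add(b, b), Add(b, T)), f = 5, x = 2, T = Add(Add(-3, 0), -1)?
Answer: 450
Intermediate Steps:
T = -4 (T = Add(-3, -1) = -4)
Function('G')(V, U) = 7 (Function('G')(V, U) = Add(2, 5) = 7)
Function('A')(b) = Mul(2, b, Add(-4, b)) (Function('A')(b) = Mul(Add(b, b), Add(b, -4)) = Mul(Mul(2, b), Add(-4, b)) = Mul(2, b, Add(-4, b)))
Mul(Add(-12, Function('A')(Function('G')(u, -1))), 15) = Mul(Add(-12, Mul(2, 7, Add(-4, 7))), 15) = Mul(Add(-12, Mul(2, 7, 3)), 15) = Mul(Add(-12, 42), 15) = Mul(30, 15) = 450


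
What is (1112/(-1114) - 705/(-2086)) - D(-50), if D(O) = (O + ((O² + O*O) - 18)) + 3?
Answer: -5734753501/1161902 ≈ -4935.7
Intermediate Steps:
D(O) = -15 + O + 2*O² (D(O) = (O + ((O² + O²) - 18)) + 3 = (O + (2*O² - 18)) + 3 = (O + (-18 + 2*O²)) + 3 = (-18 + O + 2*O²) + 3 = -15 + O + 2*O²)
(1112/(-1114) - 705/(-2086)) - D(-50) = (1112/(-1114) - 705/(-2086)) - (-15 - 50 + 2*(-50)²) = (1112*(-1/1114) - 705*(-1/2086)) - (-15 - 50 + 2*2500) = (-556/557 + 705/2086) - (-15 - 50 + 5000) = -767131/1161902 - 1*4935 = -767131/1161902 - 4935 = -5734753501/1161902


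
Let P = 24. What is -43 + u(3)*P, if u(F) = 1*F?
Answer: 29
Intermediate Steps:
u(F) = F
-43 + u(3)*P = -43 + 3*24 = -43 + 72 = 29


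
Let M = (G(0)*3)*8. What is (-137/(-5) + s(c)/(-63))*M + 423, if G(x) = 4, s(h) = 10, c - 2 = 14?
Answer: 319007/105 ≈ 3038.2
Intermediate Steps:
c = 16 (c = 2 + 14 = 16)
M = 96 (M = (4*3)*8 = 12*8 = 96)
(-137/(-5) + s(c)/(-63))*M + 423 = (-137/(-5) + 10/(-63))*96 + 423 = (-137*(-⅕) + 10*(-1/63))*96 + 423 = (137/5 - 10/63)*96 + 423 = (8581/315)*96 + 423 = 274592/105 + 423 = 319007/105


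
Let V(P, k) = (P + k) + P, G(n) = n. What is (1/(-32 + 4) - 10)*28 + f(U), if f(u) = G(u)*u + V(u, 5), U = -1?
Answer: -277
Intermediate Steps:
V(P, k) = k + 2*P
f(u) = 5 + u² + 2*u (f(u) = u*u + (5 + 2*u) = u² + (5 + 2*u) = 5 + u² + 2*u)
(1/(-32 + 4) - 10)*28 + f(U) = (1/(-32 + 4) - 10)*28 + (5 + (-1)² + 2*(-1)) = (1/(-28) - 10)*28 + (5 + 1 - 2) = (-1/28 - 10)*28 + 4 = -281/28*28 + 4 = -281 + 4 = -277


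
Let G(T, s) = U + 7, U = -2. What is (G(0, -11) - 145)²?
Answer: 19600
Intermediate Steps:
G(T, s) = 5 (G(T, s) = -2 + 7 = 5)
(G(0, -11) - 145)² = (5 - 145)² = (-140)² = 19600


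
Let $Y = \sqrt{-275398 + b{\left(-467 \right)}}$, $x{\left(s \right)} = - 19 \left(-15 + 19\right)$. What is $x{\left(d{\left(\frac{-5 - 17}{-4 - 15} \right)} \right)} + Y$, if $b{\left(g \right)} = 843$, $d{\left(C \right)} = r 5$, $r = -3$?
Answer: $-76 + i \sqrt{274555} \approx -76.0 + 523.98 i$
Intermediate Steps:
$d{\left(C \right)} = -15$ ($d{\left(C \right)} = \left(-3\right) 5 = -15$)
$x{\left(s \right)} = -76$ ($x{\left(s \right)} = \left(-19\right) 4 = -76$)
$Y = i \sqrt{274555}$ ($Y = \sqrt{-275398 + 843} = \sqrt{-274555} = i \sqrt{274555} \approx 523.98 i$)
$x{\left(d{\left(\frac{-5 - 17}{-4 - 15} \right)} \right)} + Y = -76 + i \sqrt{274555}$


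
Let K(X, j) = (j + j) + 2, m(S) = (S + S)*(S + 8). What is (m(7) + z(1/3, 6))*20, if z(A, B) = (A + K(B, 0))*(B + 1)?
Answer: 13580/3 ≈ 4526.7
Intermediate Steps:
m(S) = 2*S*(8 + S) (m(S) = (2*S)*(8 + S) = 2*S*(8 + S))
K(X, j) = 2 + 2*j (K(X, j) = 2*j + 2 = 2 + 2*j)
z(A, B) = (1 + B)*(2 + A) (z(A, B) = (A + (2 + 2*0))*(B + 1) = (A + (2 + 0))*(1 + B) = (A + 2)*(1 + B) = (2 + A)*(1 + B) = (1 + B)*(2 + A))
(m(7) + z(1/3, 6))*20 = (2*7*(8 + 7) + (2 + 1/3 + 2*6 + 6/3))*20 = (2*7*15 + (2 + 1/3 + 12 + (1/3)*6))*20 = (210 + (2 + 1/3 + 12 + 2))*20 = (210 + 49/3)*20 = (679/3)*20 = 13580/3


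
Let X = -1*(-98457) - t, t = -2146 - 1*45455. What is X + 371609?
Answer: 517667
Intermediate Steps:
t = -47601 (t = -2146 - 45455 = -47601)
X = 146058 (X = -1*(-98457) - 1*(-47601) = 98457 + 47601 = 146058)
X + 371609 = 146058 + 371609 = 517667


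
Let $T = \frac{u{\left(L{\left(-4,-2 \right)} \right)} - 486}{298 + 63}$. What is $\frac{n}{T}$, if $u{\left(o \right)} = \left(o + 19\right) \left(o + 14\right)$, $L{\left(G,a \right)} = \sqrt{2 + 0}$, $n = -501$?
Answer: $\frac{19713849}{22673} + \frac{5968413 \sqrt{2}}{45346} \approx 1055.6$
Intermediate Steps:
$L{\left(G,a \right)} = \sqrt{2}$
$u{\left(o \right)} = \left(14 + o\right) \left(19 + o\right)$ ($u{\left(o \right)} = \left(19 + o\right) \left(14 + o\right) = \left(14 + o\right) \left(19 + o\right)$)
$T = - \frac{218}{361} + \frac{33 \sqrt{2}}{361}$ ($T = \frac{\left(266 + \left(\sqrt{2}\right)^{2} + 33 \sqrt{2}\right) - 486}{298 + 63} = \frac{\left(266 + 2 + 33 \sqrt{2}\right) - 486}{361} = \left(\left(268 + 33 \sqrt{2}\right) - 486\right) \frac{1}{361} = \left(-218 + 33 \sqrt{2}\right) \frac{1}{361} = - \frac{218}{361} + \frac{33 \sqrt{2}}{361} \approx -0.4746$)
$\frac{n}{T} = - \frac{501}{- \frac{218}{361} + \frac{33 \sqrt{2}}{361}}$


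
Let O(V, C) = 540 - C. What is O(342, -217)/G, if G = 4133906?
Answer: 757/4133906 ≈ 0.00018312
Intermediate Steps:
O(342, -217)/G = (540 - 1*(-217))/4133906 = (540 + 217)*(1/4133906) = 757*(1/4133906) = 757/4133906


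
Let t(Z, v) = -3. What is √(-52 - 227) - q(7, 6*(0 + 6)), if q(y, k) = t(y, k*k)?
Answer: 3 + 3*I*√31 ≈ 3.0 + 16.703*I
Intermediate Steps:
q(y, k) = -3
√(-52 - 227) - q(7, 6*(0 + 6)) = √(-52 - 227) - 1*(-3) = √(-279) + 3 = 3*I*√31 + 3 = 3 + 3*I*√31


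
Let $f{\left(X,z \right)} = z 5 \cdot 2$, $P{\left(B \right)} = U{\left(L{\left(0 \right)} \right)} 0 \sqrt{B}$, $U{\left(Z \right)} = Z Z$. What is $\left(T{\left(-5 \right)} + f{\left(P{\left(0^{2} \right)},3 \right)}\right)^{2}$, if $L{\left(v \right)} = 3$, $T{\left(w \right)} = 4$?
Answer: $1156$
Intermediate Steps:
$U{\left(Z \right)} = Z^{2}$
$P{\left(B \right)} = 0$ ($P{\left(B \right)} = 3^{2} \cdot 0 \sqrt{B} = 9 \cdot 0 = 0$)
$f{\left(X,z \right)} = 10 z$ ($f{\left(X,z \right)} = 5 z 2 = 10 z$)
$\left(T{\left(-5 \right)} + f{\left(P{\left(0^{2} \right)},3 \right)}\right)^{2} = \left(4 + 10 \cdot 3\right)^{2} = \left(4 + 30\right)^{2} = 34^{2} = 1156$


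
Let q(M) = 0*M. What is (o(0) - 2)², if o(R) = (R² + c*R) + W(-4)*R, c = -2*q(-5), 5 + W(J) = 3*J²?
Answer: 4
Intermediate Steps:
q(M) = 0
W(J) = -5 + 3*J²
c = 0 (c = -2*0 = 0)
o(R) = R² + 43*R (o(R) = (R² + 0*R) + (-5 + 3*(-4)²)*R = (R² + 0) + (-5 + 3*16)*R = R² + (-5 + 48)*R = R² + 43*R)
(o(0) - 2)² = (0*(43 + 0) - 2)² = (0*43 - 2)² = (0 - 2)² = (-2)² = 4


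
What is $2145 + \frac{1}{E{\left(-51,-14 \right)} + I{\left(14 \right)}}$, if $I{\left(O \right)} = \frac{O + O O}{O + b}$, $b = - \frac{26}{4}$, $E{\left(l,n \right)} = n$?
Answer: $\frac{30031}{14} \approx 2145.1$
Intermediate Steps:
$b = - \frac{13}{2}$ ($b = \left(-26\right) \frac{1}{4} = - \frac{13}{2} \approx -6.5$)
$I{\left(O \right)} = \frac{O + O^{2}}{- \frac{13}{2} + O}$ ($I{\left(O \right)} = \frac{O + O O}{O - \frac{13}{2}} = \frac{O + O^{2}}{- \frac{13}{2} + O}$)
$2145 + \frac{1}{E{\left(-51,-14 \right)} + I{\left(14 \right)}} = 2145 + \frac{1}{-14 + 2 \cdot 14 \frac{1}{-13 + 2 \cdot 14} \left(1 + 14\right)} = 2145 + \frac{1}{-14 + 2 \cdot 14 \frac{1}{-13 + 28} \cdot 15} = 2145 + \frac{1}{-14 + 2 \cdot 14 \cdot \frac{1}{15} \cdot 15} = 2145 + \frac{1}{-14 + 28} = 2145 + \frac{1}{14} = \frac{30031}{14}$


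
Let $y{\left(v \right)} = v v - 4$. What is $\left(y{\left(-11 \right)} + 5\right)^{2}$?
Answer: $14884$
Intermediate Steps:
$y{\left(v \right)} = -4 + v^{2}$ ($y{\left(v \right)} = v^{2} - 4 = -4 + v^{2}$)
$\left(y{\left(-11 \right)} + 5\right)^{2} = \left(\left(-4 + \left(-11\right)^{2}\right) + 5\right)^{2} = \left(\left(-4 + 121\right) + 5\right)^{2} = \left(117 + 5\right)^{2} = 122^{2} = 14884$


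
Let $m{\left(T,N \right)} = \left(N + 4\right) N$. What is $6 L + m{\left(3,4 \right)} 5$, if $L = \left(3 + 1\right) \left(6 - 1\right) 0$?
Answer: $160$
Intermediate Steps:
$m{\left(T,N \right)} = N \left(4 + N\right)$ ($m{\left(T,N \right)} = \left(4 + N\right) N = N \left(4 + N\right)$)
$L = 0$ ($L = 4 \cdot 5 \cdot 0 = 20 \cdot 0 = 0$)
$6 L + m{\left(3,4 \right)} 5 = 6 \cdot 0 + 4 \left(4 + 4\right) 5 = 0 + 4 \cdot 8 \cdot 5 = 0 + 32 \cdot 5 = 0 + 160 = 160$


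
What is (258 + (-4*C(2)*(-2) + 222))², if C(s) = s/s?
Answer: 238144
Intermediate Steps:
C(s) = 1
(258 + (-4*C(2)*(-2) + 222))² = (258 + (-4*1*(-2) + 222))² = (258 + (-4*(-2) + 222))² = (258 + (8 + 222))² = (258 + 230)² = 488² = 238144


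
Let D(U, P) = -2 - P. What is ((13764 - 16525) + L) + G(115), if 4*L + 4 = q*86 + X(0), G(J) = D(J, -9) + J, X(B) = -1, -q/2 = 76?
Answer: -23633/4 ≈ -5908.3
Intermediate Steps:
q = -152 (q = -2*76 = -152)
G(J) = 7 + J (G(J) = (-2 - 1*(-9)) + J = (-2 + 9) + J = 7 + J)
L = -13077/4 (L = -1 + (-152*86 - 1)/4 = -1 + (-13072 - 1)/4 = -1 + (¼)*(-13073) = -1 - 13073/4 = -13077/4 ≈ -3269.3)
((13764 - 16525) + L) + G(115) = ((13764 - 16525) - 13077/4) + (7 + 115) = (-2761 - 13077/4) + 122 = -24121/4 + 122 = -23633/4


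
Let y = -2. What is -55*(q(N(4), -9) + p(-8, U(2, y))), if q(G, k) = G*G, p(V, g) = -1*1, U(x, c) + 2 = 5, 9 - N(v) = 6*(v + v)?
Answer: -83600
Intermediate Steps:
N(v) = 9 - 12*v (N(v) = 9 - 6*(v + v) = 9 - 6*2*v = 9 - 12*v)
U(x, c) = 3 (U(x, c) = -2 + 5 = 3)
p(V, g) = -1
q(G, k) = G²
-55*(q(N(4), -9) + p(-8, U(2, y))) = -55*((9 - 12*4)² - 1) = -55*((9 - 48)² - 1) = -55*((-39)² - 1) = -55*(1521 - 1) = -55*1520 = -83600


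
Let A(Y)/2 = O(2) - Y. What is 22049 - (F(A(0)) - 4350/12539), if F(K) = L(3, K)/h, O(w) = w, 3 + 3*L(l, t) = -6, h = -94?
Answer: 25988777917/1178666 ≈ 22049.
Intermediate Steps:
L(l, t) = -3 (L(l, t) = -1 + (1/3)*(-6) = -1 - 2 = -3)
A(Y) = 4 - 2*Y (A(Y) = 2*(2 - Y) = 4 - 2*Y)
F(K) = 3/94 (F(K) = -3/(-94) = -3*(-1/94) = 3/94)
22049 - (F(A(0)) - 4350/12539) = 22049 - (3/94 - 4350/12539) = 22049 - 1*(-371283/1178666) = 22049 + 371283/1178666 = 25988777917/1178666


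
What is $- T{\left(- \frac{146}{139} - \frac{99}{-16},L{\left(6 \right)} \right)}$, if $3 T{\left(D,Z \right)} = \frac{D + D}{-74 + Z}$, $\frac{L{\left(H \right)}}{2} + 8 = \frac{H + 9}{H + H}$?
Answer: $\frac{457}{11676} \approx 0.03914$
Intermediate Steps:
$L{\left(H \right)} = -16 + \frac{9 + H}{H}$ ($L{\left(H \right)} = -16 + 2 \frac{H + 9}{H + H} = -16 + 2 \frac{9 + H}{2 H} = -16 + \frac{9 + H}{H}$)
$T{\left(D,Z \right)} = \frac{2 D}{3 \left(-74 + Z\right)}$ ($T{\left(D,Z \right)} = \frac{\left(D + D\right) \frac{1}{-74 + Z}}{3} = \frac{2 D \frac{1}{-74 + Z}}{3} = \frac{2 D}{3 \left(-74 + Z\right)}$)
$- T{\left(- \frac{146}{139} - \frac{99}{-16},L{\left(6 \right)} \right)} = - \frac{2 \left(- \frac{146}{139} - \frac{99}{-16}\right)}{3 \left(-74 - \left(15 - \frac{9}{6}\right)\right)} = - \frac{2 \left(\left(-146\right) \frac{1}{139} - - \frac{99}{16}\right)}{3 \left(-74 + \left(-15 + 9 \cdot \frac{1}{6}\right)\right)} = - \frac{2 \left(- \frac{146}{139} + \frac{99}{16}\right)}{3 \left(-74 + \left(-15 + \frac{3}{2}\right)\right)} = - \frac{2 \cdot 11425}{3 \cdot 2224 \left(-74 - \frac{27}{2}\right)} = - \frac{2 \cdot 11425}{3 \cdot 2224 \left(- \frac{175}{2}\right)} = - \frac{2 \cdot 11425 \left(-2\right)}{3 \cdot 2224 \cdot 175} = \left(-1\right) \left(- \frac{457}{11676}\right) = \frac{457}{11676}$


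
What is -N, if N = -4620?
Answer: 4620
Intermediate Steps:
-N = -1*(-4620) = 4620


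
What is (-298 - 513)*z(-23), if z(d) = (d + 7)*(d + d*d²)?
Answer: -158177440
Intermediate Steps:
z(d) = (7 + d)*(d + d³)
(-298 - 513)*z(-23) = (-298 - 513)*(-23*(7 - 23 + (-23)³ + 7*(-23)²)) = -(-18653)*(7 - 23 - 12167 + 7*529) = -(-18653)*(7 - 23 - 12167 + 3703) = -(-18653)*(-8480) = -811*195040 = -158177440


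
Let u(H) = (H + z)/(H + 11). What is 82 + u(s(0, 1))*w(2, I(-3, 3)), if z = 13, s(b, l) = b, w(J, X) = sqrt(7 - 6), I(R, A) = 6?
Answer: 915/11 ≈ 83.182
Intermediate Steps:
w(J, X) = 1 (w(J, X) = sqrt(1) = 1)
u(H) = (13 + H)/(11 + H) (u(H) = (H + 13)/(H + 11) = (13 + H)/(11 + H))
82 + u(s(0, 1))*w(2, I(-3, 3)) = 82 + ((13 + 0)/(11 + 0))*1 = 82 + (13/11)*1 = 82 + 13/11 = 915/11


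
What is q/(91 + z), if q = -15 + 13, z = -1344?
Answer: 2/1253 ≈ 0.0015962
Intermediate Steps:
q = -2
q/(91 + z) = -2/(91 - 1344) = -2/(-1253) = -2*(-1/1253) = 2/1253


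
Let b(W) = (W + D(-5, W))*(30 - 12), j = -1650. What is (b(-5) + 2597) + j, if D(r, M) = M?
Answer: 767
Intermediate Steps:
b(W) = 36*W (b(W) = (W + W)*(30 - 12) = (2*W)*18 = 36*W)
(b(-5) + 2597) + j = (36*(-5) + 2597) - 1650 = (-180 + 2597) - 1650 = 2417 - 1650 = 767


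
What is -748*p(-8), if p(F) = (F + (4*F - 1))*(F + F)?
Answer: -490688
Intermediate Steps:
p(F) = 2*F*(-1 + 5*F) (p(F) = (F + (-1 + 4*F))*(2*F) = (-1 + 5*F)*(2*F) = 2*F*(-1 + 5*F))
-748*p(-8) = -1496*(-8)*(-1 + 5*(-8)) = -1496*(-8)*(-1 - 40) = -1496*(-8)*(-41) = -748*656 = -490688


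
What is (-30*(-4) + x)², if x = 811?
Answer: 866761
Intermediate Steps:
(-30*(-4) + x)² = (-30*(-4) + 811)² = (120 + 811)² = 931² = 866761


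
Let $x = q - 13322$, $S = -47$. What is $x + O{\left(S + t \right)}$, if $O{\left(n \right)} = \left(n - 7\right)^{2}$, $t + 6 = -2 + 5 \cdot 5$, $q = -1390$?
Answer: $-13343$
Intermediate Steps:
$t = 17$ ($t = -6 + \left(-2 + 5 \cdot 5\right) = -6 + \left(-2 + 25\right) = -6 + 23 = 17$)
$x = -14712$ ($x = -1390 - 13322 = -14712$)
$O{\left(n \right)} = \left(-7 + n\right)^{2}$
$x + O{\left(S + t \right)} = -14712 + \left(-7 + \left(-47 + 17\right)\right)^{2} = -14712 + \left(-7 - 30\right)^{2} = -14712 + \left(-37\right)^{2} = -14712 + 1369 = -13343$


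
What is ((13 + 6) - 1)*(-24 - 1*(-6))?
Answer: -324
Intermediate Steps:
((13 + 6) - 1)*(-24 - 1*(-6)) = (19 - 1)*(-24 + 6) = 18*(-18) = -324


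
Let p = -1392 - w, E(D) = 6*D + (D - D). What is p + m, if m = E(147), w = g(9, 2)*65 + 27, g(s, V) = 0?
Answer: -537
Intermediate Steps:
w = 27 (w = 0*65 + 27 = 0 + 27 = 27)
E(D) = 6*D (E(D) = 6*D + 0 = 6*D)
m = 882 (m = 6*147 = 882)
p = -1419 (p = -1392 - 1*27 = -1392 - 27 = -1419)
p + m = -1419 + 882 = -537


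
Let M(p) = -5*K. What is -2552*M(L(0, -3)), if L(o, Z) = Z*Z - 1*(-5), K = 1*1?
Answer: 12760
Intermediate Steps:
K = 1
L(o, Z) = 5 + Z**2 (L(o, Z) = Z**2 + 5 = 5 + Z**2)
M(p) = -5 (M(p) = -5*1 = -5)
-2552*M(L(0, -3)) = -2552*(-5) = 12760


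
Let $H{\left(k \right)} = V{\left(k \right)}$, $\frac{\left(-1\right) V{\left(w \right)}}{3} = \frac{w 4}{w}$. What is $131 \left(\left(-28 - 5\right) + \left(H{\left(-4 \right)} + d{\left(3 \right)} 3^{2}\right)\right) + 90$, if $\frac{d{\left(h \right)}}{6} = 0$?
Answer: $-5805$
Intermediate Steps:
$d{\left(h \right)} = 0$ ($d{\left(h \right)} = 6 \cdot 0 = 0$)
$V{\left(w \right)} = -12$ ($V{\left(w \right)} = - 3 \frac{w 4}{w} = - 3 \frac{4 w}{w} = \left(-3\right) 4 = -12$)
$H{\left(k \right)} = -12$
$131 \left(\left(-28 - 5\right) + \left(H{\left(-4 \right)} + d{\left(3 \right)} 3^{2}\right)\right) + 90 = 131 \left(\left(-28 - 5\right) - \left(12 + 0 \cdot 3^{2}\right)\right) + 90 = 131 \left(-33 + \left(-12 + 0 \cdot 9\right)\right) + 90 = 131 \left(-33 + \left(-12 + 0\right)\right) + 90 = 131 \left(-33 - 12\right) + 90 = 131 \left(-45\right) + 90 = -5895 + 90 = -5805$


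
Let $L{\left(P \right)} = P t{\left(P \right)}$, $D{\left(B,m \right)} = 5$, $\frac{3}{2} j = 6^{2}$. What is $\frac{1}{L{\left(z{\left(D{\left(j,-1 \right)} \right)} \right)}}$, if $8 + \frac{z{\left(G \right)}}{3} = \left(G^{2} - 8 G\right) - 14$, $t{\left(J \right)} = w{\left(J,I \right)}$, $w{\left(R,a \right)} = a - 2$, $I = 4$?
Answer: $- \frac{1}{222} \approx -0.0045045$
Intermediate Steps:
$w{\left(R,a \right)} = -2 + a$
$j = 24$ ($j = \frac{2 \cdot 6^{2}}{3} = \frac{2}{3} \cdot 36 = 24$)
$t{\left(J \right)} = 2$ ($t{\left(J \right)} = -2 + 4 = 2$)
$z{\left(G \right)} = -66 - 24 G + 3 G^{2}$ ($z{\left(G \right)} = -24 + 3 \left(\left(G^{2} - 8 G\right) - 14\right) = -24 + 3 \left(-14 + G^{2} - 8 G\right) = -24 - \left(42 - 3 G^{2} + 24 G\right) = -66 - 24 G + 3 G^{2}$)
$L{\left(P \right)} = 2 P$ ($L{\left(P \right)} = P 2 = 2 P$)
$\frac{1}{L{\left(z{\left(D{\left(j,-1 \right)} \right)} \right)}} = \frac{1}{2 \left(-66 - 120 + 3 \cdot 5^{2}\right)} = \frac{1}{2 \left(-66 - 120 + 3 \cdot 25\right)} = \frac{1}{2 \left(-66 - 120 + 75\right)} = \frac{1}{2 \left(-111\right)} = \frac{1}{-222} = - \frac{1}{222}$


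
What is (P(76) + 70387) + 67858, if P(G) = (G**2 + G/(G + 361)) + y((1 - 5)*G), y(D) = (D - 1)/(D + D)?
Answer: 2013999111/13984 ≈ 1.4402e+5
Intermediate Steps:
y(D) = (-1 + D)/(2*D) (y(D) = (-1 + D)/((2*D)) = (-1 + D)*(1/(2*D)) = (-1 + D)/(2*D))
P(G) = G**2 + G/(361 + G) - (-1 - 4*G)/(8*G) (P(G) = (G**2 + G/(G + 361)) + (-1 + (1 - 5)*G)/(2*(((1 - 5)*G))) = (G**2 + G/(361 + G)) + (-1 - 4*G)/(2*((-4*G))) = (G**2 + G/(361 + G)) + (-1/(4*G))*(-1 - 4*G)/2 = (G**2 + G/(361 + G)) - (-1 - 4*G)/(8*G) = G**2 + G/(361 + G) - (-1 - 4*G)/(8*G))
(P(76) + 70387) + 67858 = ((1/8)*(361 + 8*76**4 + 12*76**2 + 1445*76 + 2888*76**3)/(76*(361 + 76)) + 70387) + 67858 = ((1/8)*(1/76)*(361 + 8*33362176 + 12*5776 + 109820 + 2888*438976)/437 + 70387) + 67858 = ((1/8)*(1/76)*(1/437)*(361 + 266897408 + 69312 + 109820 + 1267762688) + 70387) + 67858 = ((1/8)*(1/76)*(1/437)*1534839589 + 70387) + 67858 = (80781031/13984 + 70387) + 67858 = 1065072839/13984 + 67858 = 2013999111/13984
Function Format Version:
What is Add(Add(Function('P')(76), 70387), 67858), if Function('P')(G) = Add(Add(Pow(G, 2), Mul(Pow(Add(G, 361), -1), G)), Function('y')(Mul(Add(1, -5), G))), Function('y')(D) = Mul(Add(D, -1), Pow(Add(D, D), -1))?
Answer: Rational(2013999111, 13984) ≈ 1.4402e+5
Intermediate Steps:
Function('y')(D) = Mul(Rational(1, 2), Pow(D, -1), Add(-1, D)) (Function('y')(D) = Mul(Add(-1, D), Pow(Mul(2, D), -1)) = Mul(Add(-1, D), Mul(Rational(1, 2), Pow(D, -1))) = Mul(Rational(1, 2), Pow(D, -1), Add(-1, D)))
Function('P')(G) = Add(Pow(G, 2), Mul(G, Pow(Add(361, G), -1)), Mul(Rational(-1, 8), Pow(G, -1), Add(-1, Mul(-4, G)))) (Function('P')(G) = Add(Add(Pow(G, 2), Mul(Pow(Add(G, 361), -1), G)), Mul(Rational(1, 2), Pow(Mul(Add(1, -5), G), -1), Add(-1, Mul(Add(1, -5), G)))) = Add(Add(Pow(G, 2), Mul(Pow(Add(361, G), -1), G)), Mul(Rational(1, 2), Pow(Mul(-4, G), -1), Add(-1, Mul(-4, G)))) = Add(Add(Pow(G, 2), Mul(G, Pow(Add(361, G), -1))), Mul(Rational(1, 2), Mul(Rational(-1, 4), Pow(G, -1)), Add(-1, Mul(-4, G)))) = Add(Add(Pow(G, 2), Mul(G, Pow(Add(361, G), -1))), Mul(Rational(-1, 8), Pow(G, -1), Add(-1, Mul(-4, G)))) = Add(Pow(G, 2), Mul(G, Pow(Add(361, G), -1)), Mul(Rational(-1, 8), Pow(G, -1), Add(-1, Mul(-4, G)))))
Add(Add(Function('P')(76), 70387), 67858) = Add(Add(Mul(Rational(1, 8), Pow(76, -1), Pow(Add(361, 76), -1), Add(361, Mul(8, Pow(76, 4)), Mul(12, Pow(76, 2)), Mul(1445, 76), Mul(2888, Pow(76, 3)))), 70387), 67858) = Add(Add(Mul(Rational(1, 8), Rational(1, 76), Pow(437, -1), Add(361, Mul(8, 33362176), Mul(12, 5776), 109820, Mul(2888, 438976))), 70387), 67858) = Add(Add(Mul(Rational(1, 8), Rational(1, 76), Rational(1, 437), Add(361, 266897408, 69312, 109820, 1267762688)), 70387), 67858) = Add(Add(Mul(Rational(1, 8), Rational(1, 76), Rational(1, 437), 1534839589), 70387), 67858) = Add(Add(Rational(80781031, 13984), 70387), 67858) = Add(Rational(1065072839, 13984), 67858) = Rational(2013999111, 13984)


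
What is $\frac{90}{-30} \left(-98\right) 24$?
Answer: $7056$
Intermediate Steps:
$\frac{90}{-30} \left(-98\right) 24 = 90 \left(- \frac{1}{30}\right) \left(-98\right) 24 = \left(-3\right) \left(-98\right) 24 = 294 \cdot 24 = 7056$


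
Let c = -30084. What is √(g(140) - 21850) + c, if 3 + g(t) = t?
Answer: -30084 + I*√21713 ≈ -30084.0 + 147.35*I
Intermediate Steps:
g(t) = -3 + t
√(g(140) - 21850) + c = √((-3 + 140) - 21850) - 30084 = √(137 - 21850) - 30084 = √(-21713) - 30084 = I*√21713 - 30084 = -30084 + I*√21713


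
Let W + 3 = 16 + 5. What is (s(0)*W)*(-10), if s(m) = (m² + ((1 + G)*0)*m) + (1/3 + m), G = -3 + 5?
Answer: -60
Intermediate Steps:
W = 18 (W = -3 + (16 + 5) = -3 + 21 = 18)
G = 2
s(m) = ⅓ + m + m² (s(m) = (m² + ((1 + 2)*0)*m) + (1/3 + m) = (m² + (3*0)*m) + (⅓ + m) = (m² + 0*m) + (⅓ + m) = (m² + 0) + (⅓ + m) = m² + (⅓ + m) = ⅓ + m + m²)
(s(0)*W)*(-10) = ((⅓ + 0 + 0²)*18)*(-10) = ((⅓ + 0 + 0)*18)*(-10) = ((⅓)*18)*(-10) = 6*(-10) = -60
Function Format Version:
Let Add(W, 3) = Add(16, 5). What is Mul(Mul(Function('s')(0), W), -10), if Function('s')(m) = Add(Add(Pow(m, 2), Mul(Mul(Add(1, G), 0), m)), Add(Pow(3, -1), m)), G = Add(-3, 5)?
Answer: -60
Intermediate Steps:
W = 18 (W = Add(-3, Add(16, 5)) = Add(-3, 21) = 18)
G = 2
Function('s')(m) = Add(Rational(1, 3), m, Pow(m, 2)) (Function('s')(m) = Add(Add(Pow(m, 2), Mul(Mul(Add(1, 2), 0), m)), Add(Pow(3, -1), m)) = Add(Add(Pow(m, 2), Mul(Mul(3, 0), m)), Add(Rational(1, 3), m)) = Add(Add(Pow(m, 2), Mul(0, m)), Add(Rational(1, 3), m)) = Add(Add(Pow(m, 2), 0), Add(Rational(1, 3), m)) = Add(Pow(m, 2), Add(Rational(1, 3), m)) = Add(Rational(1, 3), m, Pow(m, 2)))
Mul(Mul(Function('s')(0), W), -10) = Mul(Mul(Add(Rational(1, 3), 0, Pow(0, 2)), 18), -10) = Mul(Mul(Add(Rational(1, 3), 0, 0), 18), -10) = Mul(Mul(Rational(1, 3), 18), -10) = Mul(6, -10) = -60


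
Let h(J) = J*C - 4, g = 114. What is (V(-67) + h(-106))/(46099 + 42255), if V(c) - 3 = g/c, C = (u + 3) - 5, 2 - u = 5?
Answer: 5047/845674 ≈ 0.0059680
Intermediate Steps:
u = -3 (u = 2 - 1*5 = 2 - 5 = -3)
C = -5 (C = (-3 + 3) - 5 = 0 - 5 = -5)
V(c) = 3 + 114/c
h(J) = -4 - 5*J (h(J) = J*(-5) - 4 = -5*J - 4 = -4 - 5*J)
(V(-67) + h(-106))/(46099 + 42255) = ((3 + 114/(-67)) + (-4 - 5*(-106)))/(46099 + 42255) = ((3 + 114*(-1/67)) + (-4 + 530))/88354 = ((3 - 114/67) + 526)*(1/88354) = (87/67 + 526)*(1/88354) = (35329/67)*(1/88354) = 5047/845674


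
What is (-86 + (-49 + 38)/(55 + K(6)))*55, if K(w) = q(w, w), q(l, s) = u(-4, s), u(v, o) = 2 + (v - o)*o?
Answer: -13585/3 ≈ -4528.3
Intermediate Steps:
u(v, o) = 2 + o*(v - o)
q(l, s) = 2 - s² - 4*s (q(l, s) = 2 - s² + s*(-4) = 2 - s² - 4*s)
K(w) = 2 - w² - 4*w
(-86 + (-49 + 38)/(55 + K(6)))*55 = (-86 + (-49 + 38)/(55 + (2 - 1*6² - 4*6)))*55 = (-86 - 11/(55 + (2 - 1*36 - 24)))*55 = (-86 - 11/(55 + (2 - 36 - 24)))*55 = (-86 - 11/(55 - 58))*55 = (-86 - 11/(-3))*55 = (-86 - 11*(-⅓))*55 = (-86 + 11/3)*55 = -247/3*55 = -13585/3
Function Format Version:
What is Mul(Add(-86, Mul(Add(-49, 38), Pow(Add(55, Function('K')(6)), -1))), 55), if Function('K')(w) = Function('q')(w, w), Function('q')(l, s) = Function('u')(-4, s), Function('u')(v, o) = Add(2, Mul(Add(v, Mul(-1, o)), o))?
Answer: Rational(-13585, 3) ≈ -4528.3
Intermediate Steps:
Function('u')(v, o) = Add(2, Mul(o, Add(v, Mul(-1, o))))
Function('q')(l, s) = Add(2, Mul(-1, Pow(s, 2)), Mul(-4, s)) (Function('q')(l, s) = Add(2, Mul(-1, Pow(s, 2)), Mul(s, -4)) = Add(2, Mul(-1, Pow(s, 2)), Mul(-4, s)))
Function('K')(w) = Add(2, Mul(-1, Pow(w, 2)), Mul(-4, w))
Mul(Add(-86, Mul(Add(-49, 38), Pow(Add(55, Function('K')(6)), -1))), 55) = Mul(Add(-86, Mul(Add(-49, 38), Pow(Add(55, Add(2, Mul(-1, Pow(6, 2)), Mul(-4, 6))), -1))), 55) = Mul(Add(-86, Mul(-11, Pow(Add(55, Add(2, Mul(-1, 36), -24)), -1))), 55) = Mul(Add(-86, Mul(-11, Pow(Add(55, Add(2, -36, -24)), -1))), 55) = Mul(Add(-86, Mul(-11, Pow(Add(55, -58), -1))), 55) = Mul(Add(-86, Mul(-11, Pow(-3, -1))), 55) = Mul(Add(-86, Mul(-11, Rational(-1, 3))), 55) = Mul(Add(-86, Rational(11, 3)), 55) = Mul(Rational(-247, 3), 55) = Rational(-13585, 3)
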